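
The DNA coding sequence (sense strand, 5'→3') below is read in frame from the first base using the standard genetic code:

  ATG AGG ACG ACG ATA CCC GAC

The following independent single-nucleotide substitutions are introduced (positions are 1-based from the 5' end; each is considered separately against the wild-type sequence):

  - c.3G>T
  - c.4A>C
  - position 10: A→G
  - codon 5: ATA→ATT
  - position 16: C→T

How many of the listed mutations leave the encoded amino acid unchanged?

Codon 1: ATG (Met) → ATT (Ile) — missense.
Codon 2: AGG (Arg) → CGG (Arg) — synonymous.
Codon 4: ACG (Thr) → GCG (Ala) — missense.
Codon 5: ATA (Ile) → ATT (Ile) — synonymous.
Codon 6: CCC (Pro) → TCC (Ser) — missense.
Synonymous: 2 of 5.

2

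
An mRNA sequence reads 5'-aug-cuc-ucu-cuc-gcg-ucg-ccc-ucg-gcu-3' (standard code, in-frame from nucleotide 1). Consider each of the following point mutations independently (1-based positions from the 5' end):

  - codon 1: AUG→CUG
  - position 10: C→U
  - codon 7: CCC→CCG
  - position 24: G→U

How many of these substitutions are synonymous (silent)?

Codon 1: AUG (Met) → CUG (Leu) — missense.
Codon 4: CUC (Leu) → UUC (Phe) — missense.
Codon 7: CCC (Pro) → CCG (Pro) — synonymous.
Codon 8: UCG (Ser) → UCU (Ser) — synonymous.
Synonymous: 2 of 4.

2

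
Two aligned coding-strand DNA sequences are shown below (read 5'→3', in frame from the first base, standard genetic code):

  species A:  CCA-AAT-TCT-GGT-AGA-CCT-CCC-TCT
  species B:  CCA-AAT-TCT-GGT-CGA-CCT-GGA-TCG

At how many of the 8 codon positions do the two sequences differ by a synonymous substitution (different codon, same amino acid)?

Codon 1: CCA Pro / CCA Pro — identical.
Codon 2: AAT Asn / AAT Asn — identical.
Codon 3: TCT Ser / TCT Ser — identical.
Codon 4: GGT Gly / GGT Gly — identical.
Codon 5: AGA Arg / CGA Arg — synonymous.
Codon 6: CCT Pro / CCT Pro — identical.
Codon 7: CCC Pro / GGA Gly — nonsynonymous.
Codon 8: TCT Ser / TCG Ser — synonymous.
Synonymous differences: 2.

2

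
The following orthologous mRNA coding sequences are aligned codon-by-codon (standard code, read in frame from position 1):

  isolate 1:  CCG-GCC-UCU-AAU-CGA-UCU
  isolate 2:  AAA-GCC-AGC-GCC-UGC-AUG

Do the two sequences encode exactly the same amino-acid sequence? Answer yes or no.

no

Codon 1: CCG Pro / AAA Lys — nonsynonymous.
Codon 2: GCC Ala / GCC Ala — identical.
Codon 3: UCU Ser / AGC Ser — synonymous.
Codon 4: AAU Asn / GCC Ala — nonsynonymous.
Codon 5: CGA Arg / UGC Cys — nonsynonymous.
Codon 6: UCU Ser / AUG Met — nonsynonymous.
Nonsynonymous differences: 4 → different protein.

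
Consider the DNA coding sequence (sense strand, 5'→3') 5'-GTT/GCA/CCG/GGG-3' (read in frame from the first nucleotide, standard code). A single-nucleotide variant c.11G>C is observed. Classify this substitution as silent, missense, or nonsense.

missense

Position 11 falls in codon 4: GGG → Gly.
After the substitution the codon is GCG → Ala.
Gly ≠ Ala, so this is a missense mutation.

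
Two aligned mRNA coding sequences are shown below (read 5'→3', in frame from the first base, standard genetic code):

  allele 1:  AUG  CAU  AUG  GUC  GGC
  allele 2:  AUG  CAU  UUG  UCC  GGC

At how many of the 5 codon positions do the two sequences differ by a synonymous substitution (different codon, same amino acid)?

0

Codon 1: AUG Met / AUG Met — identical.
Codon 2: CAU His / CAU His — identical.
Codon 3: AUG Met / UUG Leu — nonsynonymous.
Codon 4: GUC Val / UCC Ser — nonsynonymous.
Codon 5: GGC Gly / GGC Gly — identical.
Synonymous differences: 0.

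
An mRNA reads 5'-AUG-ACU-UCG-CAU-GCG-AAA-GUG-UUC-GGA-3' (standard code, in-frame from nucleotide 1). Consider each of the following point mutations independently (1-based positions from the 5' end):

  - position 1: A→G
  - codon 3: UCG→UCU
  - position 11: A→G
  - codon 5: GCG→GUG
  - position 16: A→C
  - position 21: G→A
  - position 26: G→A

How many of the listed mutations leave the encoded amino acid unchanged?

Codon 1: AUG (Met) → GUG (Val) — missense.
Codon 3: UCG (Ser) → UCU (Ser) — synonymous.
Codon 4: CAU (His) → CGU (Arg) — missense.
Codon 5: GCG (Ala) → GUG (Val) — missense.
Codon 6: AAA (Lys) → CAA (Gln) — missense.
Codon 7: GUG (Val) → GUA (Val) — synonymous.
Codon 9: GGA (Gly) → GAA (Glu) — missense.
Synonymous: 2 of 7.

2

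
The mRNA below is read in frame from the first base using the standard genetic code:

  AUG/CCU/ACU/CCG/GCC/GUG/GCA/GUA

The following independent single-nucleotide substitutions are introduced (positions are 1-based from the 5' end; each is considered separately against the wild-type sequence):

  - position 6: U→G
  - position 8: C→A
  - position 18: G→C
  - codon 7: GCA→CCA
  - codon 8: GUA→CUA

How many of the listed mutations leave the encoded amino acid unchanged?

2

Codon 2: CCU (Pro) → CCG (Pro) — synonymous.
Codon 3: ACU (Thr) → AAU (Asn) — missense.
Codon 6: GUG (Val) → GUC (Val) — synonymous.
Codon 7: GCA (Ala) → CCA (Pro) — missense.
Codon 8: GUA (Val) → CUA (Leu) — missense.
Synonymous: 2 of 5.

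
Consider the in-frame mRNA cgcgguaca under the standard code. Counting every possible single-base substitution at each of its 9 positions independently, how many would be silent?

Codon 1 (CGC, Arg): 3 synonymous substitutions.
Codon 2 (GGU, Gly): 3 synonymous substitutions.
Codon 3 (ACA, Thr): 3 synonymous substitutions.
Total: 3 + 3 + 3 = 9.

9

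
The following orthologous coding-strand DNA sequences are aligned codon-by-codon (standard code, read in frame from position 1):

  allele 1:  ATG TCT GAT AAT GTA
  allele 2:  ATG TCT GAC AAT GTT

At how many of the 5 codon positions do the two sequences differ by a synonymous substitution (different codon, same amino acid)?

Codon 1: ATG Met / ATG Met — identical.
Codon 2: TCT Ser / TCT Ser — identical.
Codon 3: GAT Asp / GAC Asp — synonymous.
Codon 4: AAT Asn / AAT Asn — identical.
Codon 5: GTA Val / GTT Val — synonymous.
Synonymous differences: 2.

2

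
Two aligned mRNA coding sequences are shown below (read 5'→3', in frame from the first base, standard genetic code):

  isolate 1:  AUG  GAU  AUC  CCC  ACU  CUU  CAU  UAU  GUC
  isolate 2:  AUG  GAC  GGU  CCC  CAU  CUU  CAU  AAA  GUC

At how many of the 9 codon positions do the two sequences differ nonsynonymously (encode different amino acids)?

3

Codon 1: AUG Met / AUG Met — identical.
Codon 2: GAU Asp / GAC Asp — synonymous.
Codon 3: AUC Ile / GGU Gly — nonsynonymous.
Codon 4: CCC Pro / CCC Pro — identical.
Codon 5: ACU Thr / CAU His — nonsynonymous.
Codon 6: CUU Leu / CUU Leu — identical.
Codon 7: CAU His / CAU His — identical.
Codon 8: UAU Tyr / AAA Lys — nonsynonymous.
Codon 9: GUC Val / GUC Val — identical.
Nonsynonymous differences: 3.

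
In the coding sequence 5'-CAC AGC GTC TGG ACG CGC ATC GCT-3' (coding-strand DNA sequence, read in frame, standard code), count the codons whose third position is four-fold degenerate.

Codon 1 CAC (His): third position 2-fold.
Codon 2 AGC (Ser): third position 2-fold.
Codon 3 GTC (Val): third position 4-fold.
Codon 4 TGG (Trp): third position 1-fold.
Codon 5 ACG (Thr): third position 4-fold.
Codon 6 CGC (Arg): third position 4-fold.
Codon 7 ATC (Ile): third position 3-fold.
Codon 8 GCT (Ala): third position 4-fold.
Four-fold degenerate third positions: 4.

4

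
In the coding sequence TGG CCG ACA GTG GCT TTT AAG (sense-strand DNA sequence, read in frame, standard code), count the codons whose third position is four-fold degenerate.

Codon 1 TGG (Trp): third position 1-fold.
Codon 2 CCG (Pro): third position 4-fold.
Codon 3 ACA (Thr): third position 4-fold.
Codon 4 GTG (Val): third position 4-fold.
Codon 5 GCT (Ala): third position 4-fold.
Codon 6 TTT (Phe): third position 2-fold.
Codon 7 AAG (Lys): third position 2-fold.
Four-fold degenerate third positions: 4.

4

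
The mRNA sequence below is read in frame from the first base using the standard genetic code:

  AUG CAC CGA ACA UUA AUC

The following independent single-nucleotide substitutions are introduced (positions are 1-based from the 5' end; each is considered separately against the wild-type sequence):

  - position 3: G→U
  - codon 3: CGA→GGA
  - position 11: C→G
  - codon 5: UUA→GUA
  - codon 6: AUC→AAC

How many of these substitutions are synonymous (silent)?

0

Codon 1: AUG (Met) → AUU (Ile) — missense.
Codon 3: CGA (Arg) → GGA (Gly) — missense.
Codon 4: ACA (Thr) → AGA (Arg) — missense.
Codon 5: UUA (Leu) → GUA (Val) — missense.
Codon 6: AUC (Ile) → AAC (Asn) — missense.
Synonymous: 0 of 5.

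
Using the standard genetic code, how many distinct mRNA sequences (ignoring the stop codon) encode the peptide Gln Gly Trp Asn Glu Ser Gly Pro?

Gln: 2 codons.
Gly: 4 codons.
Trp: 1 codon.
Asn: 2 codons.
Glu: 2 codons.
Ser: 6 codons.
Gly: 4 codons.
Pro: 4 codons.
2 × 4 × 1 × 2 × 2 × 6 × 4 × 4 = 3072.

3072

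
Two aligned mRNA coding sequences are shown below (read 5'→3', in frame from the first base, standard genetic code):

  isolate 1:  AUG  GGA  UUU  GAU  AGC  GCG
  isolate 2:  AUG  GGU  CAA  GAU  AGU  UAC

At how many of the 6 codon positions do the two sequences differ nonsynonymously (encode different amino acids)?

Codon 1: AUG Met / AUG Met — identical.
Codon 2: GGA Gly / GGU Gly — synonymous.
Codon 3: UUU Phe / CAA Gln — nonsynonymous.
Codon 4: GAU Asp / GAU Asp — identical.
Codon 5: AGC Ser / AGU Ser — synonymous.
Codon 6: GCG Ala / UAC Tyr — nonsynonymous.
Nonsynonymous differences: 2.

2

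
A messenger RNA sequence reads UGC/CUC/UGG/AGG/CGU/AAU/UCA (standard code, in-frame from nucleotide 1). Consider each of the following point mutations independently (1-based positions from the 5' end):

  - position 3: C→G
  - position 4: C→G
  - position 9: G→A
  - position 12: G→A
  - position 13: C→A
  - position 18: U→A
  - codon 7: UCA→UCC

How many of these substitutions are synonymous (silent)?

Codon 1: UGC (Cys) → UGG (Trp) — missense.
Codon 2: CUC (Leu) → GUC (Val) — missense.
Codon 3: UGG (Trp) → UGA (Stop) — nonsense.
Codon 4: AGG (Arg) → AGA (Arg) — synonymous.
Codon 5: CGU (Arg) → AGU (Ser) — missense.
Codon 6: AAU (Asn) → AAA (Lys) — missense.
Codon 7: UCA (Ser) → UCC (Ser) — synonymous.
Synonymous: 2 of 7.

2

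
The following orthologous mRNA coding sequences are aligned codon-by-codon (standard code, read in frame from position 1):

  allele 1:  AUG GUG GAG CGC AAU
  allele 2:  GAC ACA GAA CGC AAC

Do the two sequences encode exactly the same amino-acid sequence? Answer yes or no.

no

Codon 1: AUG Met / GAC Asp — nonsynonymous.
Codon 2: GUG Val / ACA Thr — nonsynonymous.
Codon 3: GAG Glu / GAA Glu — synonymous.
Codon 4: CGC Arg / CGC Arg — identical.
Codon 5: AAU Asn / AAC Asn — synonymous.
Nonsynonymous differences: 2 → different protein.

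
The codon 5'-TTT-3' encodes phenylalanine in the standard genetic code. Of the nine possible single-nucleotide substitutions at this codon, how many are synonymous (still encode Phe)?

Position 1: none → 0 synonymous.
Position 2: none → 0 synonymous.
Position 3: TTC → 1 synonymous.
Total: 0 + 0 + 1 = 1.

1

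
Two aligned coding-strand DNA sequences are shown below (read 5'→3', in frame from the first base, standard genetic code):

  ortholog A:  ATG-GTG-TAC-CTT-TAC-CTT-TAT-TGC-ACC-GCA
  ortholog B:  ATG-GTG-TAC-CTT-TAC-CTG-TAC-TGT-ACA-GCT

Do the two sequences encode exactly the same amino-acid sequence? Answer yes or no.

yes

Codon 1: ATG Met / ATG Met — identical.
Codon 2: GTG Val / GTG Val — identical.
Codon 3: TAC Tyr / TAC Tyr — identical.
Codon 4: CTT Leu / CTT Leu — identical.
Codon 5: TAC Tyr / TAC Tyr — identical.
Codon 6: CTT Leu / CTG Leu — synonymous.
Codon 7: TAT Tyr / TAC Tyr — synonymous.
Codon 8: TGC Cys / TGT Cys — synonymous.
Codon 9: ACC Thr / ACA Thr — synonymous.
Codon 10: GCA Ala / GCT Ala — synonymous.
Nonsynonymous differences: 0 → same protein.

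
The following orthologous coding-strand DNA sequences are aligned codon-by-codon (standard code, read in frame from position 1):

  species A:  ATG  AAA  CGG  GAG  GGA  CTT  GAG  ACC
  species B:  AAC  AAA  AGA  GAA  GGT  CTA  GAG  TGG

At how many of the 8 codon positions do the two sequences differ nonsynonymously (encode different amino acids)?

Codon 1: ATG Met / AAC Asn — nonsynonymous.
Codon 2: AAA Lys / AAA Lys — identical.
Codon 3: CGG Arg / AGA Arg — synonymous.
Codon 4: GAG Glu / GAA Glu — synonymous.
Codon 5: GGA Gly / GGT Gly — synonymous.
Codon 6: CTT Leu / CTA Leu — synonymous.
Codon 7: GAG Glu / GAG Glu — identical.
Codon 8: ACC Thr / TGG Trp — nonsynonymous.
Nonsynonymous differences: 2.

2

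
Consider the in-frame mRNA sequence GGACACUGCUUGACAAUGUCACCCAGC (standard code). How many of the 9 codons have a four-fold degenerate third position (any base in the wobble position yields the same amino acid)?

Codon 1 GGA (Gly): third position 4-fold.
Codon 2 CAC (His): third position 2-fold.
Codon 3 UGC (Cys): third position 2-fold.
Codon 4 UUG (Leu): third position 2-fold.
Codon 5 ACA (Thr): third position 4-fold.
Codon 6 AUG (Met): third position 1-fold.
Codon 7 UCA (Ser): third position 4-fold.
Codon 8 CCC (Pro): third position 4-fold.
Codon 9 AGC (Ser): third position 2-fold.
Four-fold degenerate third positions: 4.

4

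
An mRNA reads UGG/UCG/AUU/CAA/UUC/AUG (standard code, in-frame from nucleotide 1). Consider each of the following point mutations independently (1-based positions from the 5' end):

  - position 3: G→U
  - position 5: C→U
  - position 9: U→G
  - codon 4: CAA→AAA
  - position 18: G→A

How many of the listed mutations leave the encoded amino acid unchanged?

0

Codon 1: UGG (Trp) → UGU (Cys) — missense.
Codon 2: UCG (Ser) → UUG (Leu) — missense.
Codon 3: AUU (Ile) → AUG (Met) — missense.
Codon 4: CAA (Gln) → AAA (Lys) — missense.
Codon 6: AUG (Met) → AUA (Ile) — missense.
Synonymous: 0 of 5.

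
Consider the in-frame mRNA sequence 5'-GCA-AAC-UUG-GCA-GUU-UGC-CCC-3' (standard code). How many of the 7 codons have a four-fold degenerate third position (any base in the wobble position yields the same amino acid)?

Codon 1 GCA (Ala): third position 4-fold.
Codon 2 AAC (Asn): third position 2-fold.
Codon 3 UUG (Leu): third position 2-fold.
Codon 4 GCA (Ala): third position 4-fold.
Codon 5 GUU (Val): third position 4-fold.
Codon 6 UGC (Cys): third position 2-fold.
Codon 7 CCC (Pro): third position 4-fold.
Four-fold degenerate third positions: 4.

4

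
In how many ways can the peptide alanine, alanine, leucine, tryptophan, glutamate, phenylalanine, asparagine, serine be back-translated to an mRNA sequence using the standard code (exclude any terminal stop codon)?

4608

Ala: 4 codons.
Ala: 4 codons.
Leu: 6 codons.
Trp: 1 codon.
Glu: 2 codons.
Phe: 2 codons.
Asn: 2 codons.
Ser: 6 codons.
4 × 4 × 6 × 1 × 2 × 2 × 2 × 6 = 4608.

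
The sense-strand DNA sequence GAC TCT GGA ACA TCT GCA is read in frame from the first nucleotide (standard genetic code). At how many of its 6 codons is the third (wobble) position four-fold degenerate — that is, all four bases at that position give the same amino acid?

Codon 1 GAC (Asp): third position 2-fold.
Codon 2 TCT (Ser): third position 4-fold.
Codon 3 GGA (Gly): third position 4-fold.
Codon 4 ACA (Thr): third position 4-fold.
Codon 5 TCT (Ser): third position 4-fold.
Codon 6 GCA (Ala): third position 4-fold.
Four-fold degenerate third positions: 5.

5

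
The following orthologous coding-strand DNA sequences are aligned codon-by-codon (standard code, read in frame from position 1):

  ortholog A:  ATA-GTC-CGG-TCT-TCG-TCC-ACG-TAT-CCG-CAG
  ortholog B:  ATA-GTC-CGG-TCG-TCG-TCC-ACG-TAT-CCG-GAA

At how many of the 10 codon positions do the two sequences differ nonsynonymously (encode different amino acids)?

1

Codon 1: ATA Ile / ATA Ile — identical.
Codon 2: GTC Val / GTC Val — identical.
Codon 3: CGG Arg / CGG Arg — identical.
Codon 4: TCT Ser / TCG Ser — synonymous.
Codon 5: TCG Ser / TCG Ser — identical.
Codon 6: TCC Ser / TCC Ser — identical.
Codon 7: ACG Thr / ACG Thr — identical.
Codon 8: TAT Tyr / TAT Tyr — identical.
Codon 9: CCG Pro / CCG Pro — identical.
Codon 10: CAG Gln / GAA Glu — nonsynonymous.
Nonsynonymous differences: 1.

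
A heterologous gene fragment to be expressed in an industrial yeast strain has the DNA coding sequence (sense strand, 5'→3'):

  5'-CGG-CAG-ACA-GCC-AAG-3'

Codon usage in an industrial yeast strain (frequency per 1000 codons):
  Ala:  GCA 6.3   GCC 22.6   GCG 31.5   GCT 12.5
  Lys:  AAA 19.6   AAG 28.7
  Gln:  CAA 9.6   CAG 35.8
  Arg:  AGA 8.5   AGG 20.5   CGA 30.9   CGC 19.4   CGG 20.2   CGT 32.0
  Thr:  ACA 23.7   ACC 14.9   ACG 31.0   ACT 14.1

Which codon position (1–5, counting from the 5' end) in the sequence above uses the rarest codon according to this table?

1

Codon 1 CGG (Arg): 20.2 per 1000.
Codon 2 CAG (Gln): 35.8 per 1000.
Codon 3 ACA (Thr): 23.7 per 1000.
Codon 4 GCC (Ala): 22.6 per 1000.
Codon 5 AAG (Lys): 28.7 per 1000.
Lowest frequency is 20.2 at codon 1.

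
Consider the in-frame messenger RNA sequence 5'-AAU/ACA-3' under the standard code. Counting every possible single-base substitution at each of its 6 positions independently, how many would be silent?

Codon 1 (AAU, Asn): 1 synonymous substitution.
Codon 2 (ACA, Thr): 3 synonymous substitutions.
Total: 1 + 3 = 4.

4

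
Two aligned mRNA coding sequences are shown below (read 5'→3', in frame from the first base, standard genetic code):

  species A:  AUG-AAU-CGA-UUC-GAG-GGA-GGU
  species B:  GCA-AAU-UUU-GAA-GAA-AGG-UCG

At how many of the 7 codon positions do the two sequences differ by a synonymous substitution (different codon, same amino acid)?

1

Codon 1: AUG Met / GCA Ala — nonsynonymous.
Codon 2: AAU Asn / AAU Asn — identical.
Codon 3: CGA Arg / UUU Phe — nonsynonymous.
Codon 4: UUC Phe / GAA Glu — nonsynonymous.
Codon 5: GAG Glu / GAA Glu — synonymous.
Codon 6: GGA Gly / AGG Arg — nonsynonymous.
Codon 7: GGU Gly / UCG Ser — nonsynonymous.
Synonymous differences: 1.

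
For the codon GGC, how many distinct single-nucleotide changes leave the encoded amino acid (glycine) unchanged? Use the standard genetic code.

3

Position 1: none → 0 synonymous.
Position 2: none → 0 synonymous.
Position 3: GGU, GGA, GGG → 3 synonymous.
Total: 0 + 0 + 3 = 3.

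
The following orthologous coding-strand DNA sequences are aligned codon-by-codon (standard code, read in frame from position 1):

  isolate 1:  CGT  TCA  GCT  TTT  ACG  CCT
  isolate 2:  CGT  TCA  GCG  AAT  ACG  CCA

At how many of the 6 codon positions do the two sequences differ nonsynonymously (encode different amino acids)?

Codon 1: CGT Arg / CGT Arg — identical.
Codon 2: TCA Ser / TCA Ser — identical.
Codon 3: GCT Ala / GCG Ala — synonymous.
Codon 4: TTT Phe / AAT Asn — nonsynonymous.
Codon 5: ACG Thr / ACG Thr — identical.
Codon 6: CCT Pro / CCA Pro — synonymous.
Nonsynonymous differences: 1.

1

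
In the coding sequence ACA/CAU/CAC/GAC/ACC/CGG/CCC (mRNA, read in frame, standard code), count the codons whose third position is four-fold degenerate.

4

Codon 1 ACA (Thr): third position 4-fold.
Codon 2 CAU (His): third position 2-fold.
Codon 3 CAC (His): third position 2-fold.
Codon 4 GAC (Asp): third position 2-fold.
Codon 5 ACC (Thr): third position 4-fold.
Codon 6 CGG (Arg): third position 4-fold.
Codon 7 CCC (Pro): third position 4-fold.
Four-fold degenerate third positions: 4.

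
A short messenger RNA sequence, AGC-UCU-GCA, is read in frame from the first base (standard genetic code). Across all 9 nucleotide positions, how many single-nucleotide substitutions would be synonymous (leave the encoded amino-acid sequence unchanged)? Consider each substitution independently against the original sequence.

7

Codon 1 (AGC, Ser): 1 synonymous substitution.
Codon 2 (UCU, Ser): 3 synonymous substitutions.
Codon 3 (GCA, Ala): 3 synonymous substitutions.
Total: 1 + 3 + 3 = 7.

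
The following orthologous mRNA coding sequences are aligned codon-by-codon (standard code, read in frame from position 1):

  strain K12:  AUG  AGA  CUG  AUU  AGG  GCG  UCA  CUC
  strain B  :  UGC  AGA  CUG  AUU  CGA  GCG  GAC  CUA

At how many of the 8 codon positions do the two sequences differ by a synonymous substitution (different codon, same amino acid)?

Codon 1: AUG Met / UGC Cys — nonsynonymous.
Codon 2: AGA Arg / AGA Arg — identical.
Codon 3: CUG Leu / CUG Leu — identical.
Codon 4: AUU Ile / AUU Ile — identical.
Codon 5: AGG Arg / CGA Arg — synonymous.
Codon 6: GCG Ala / GCG Ala — identical.
Codon 7: UCA Ser / GAC Asp — nonsynonymous.
Codon 8: CUC Leu / CUA Leu — synonymous.
Synonymous differences: 2.

2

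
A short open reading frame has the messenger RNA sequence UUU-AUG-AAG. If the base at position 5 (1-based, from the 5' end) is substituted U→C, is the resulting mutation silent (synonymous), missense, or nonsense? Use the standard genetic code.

Position 5 falls in codon 2: AUG → Met.
After the substitution the codon is ACG → Thr.
Met ≠ Thr, so this is a missense mutation.

missense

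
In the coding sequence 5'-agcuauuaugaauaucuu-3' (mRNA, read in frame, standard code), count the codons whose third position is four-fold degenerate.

Codon 1 AGC (Ser): third position 2-fold.
Codon 2 UAU (Tyr): third position 2-fold.
Codon 3 UAU (Tyr): third position 2-fold.
Codon 4 GAA (Glu): third position 2-fold.
Codon 5 UAU (Tyr): third position 2-fold.
Codon 6 CUU (Leu): third position 4-fold.
Four-fold degenerate third positions: 1.

1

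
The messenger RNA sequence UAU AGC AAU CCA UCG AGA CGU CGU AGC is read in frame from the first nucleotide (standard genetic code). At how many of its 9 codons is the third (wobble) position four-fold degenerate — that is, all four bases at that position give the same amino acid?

4

Codon 1 UAU (Tyr): third position 2-fold.
Codon 2 AGC (Ser): third position 2-fold.
Codon 3 AAU (Asn): third position 2-fold.
Codon 4 CCA (Pro): third position 4-fold.
Codon 5 UCG (Ser): third position 4-fold.
Codon 6 AGA (Arg): third position 2-fold.
Codon 7 CGU (Arg): third position 4-fold.
Codon 8 CGU (Arg): third position 4-fold.
Codon 9 AGC (Ser): third position 2-fold.
Four-fold degenerate third positions: 4.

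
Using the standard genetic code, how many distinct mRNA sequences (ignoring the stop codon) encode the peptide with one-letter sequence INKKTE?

Ile: 3 codons.
Asn: 2 codons.
Lys: 2 codons.
Lys: 2 codons.
Thr: 4 codons.
Glu: 2 codons.
3 × 2 × 2 × 2 × 4 × 2 = 192.

192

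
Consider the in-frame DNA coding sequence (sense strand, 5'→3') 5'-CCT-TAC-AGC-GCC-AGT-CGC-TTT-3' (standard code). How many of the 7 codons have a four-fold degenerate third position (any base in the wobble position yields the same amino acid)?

Codon 1 CCT (Pro): third position 4-fold.
Codon 2 TAC (Tyr): third position 2-fold.
Codon 3 AGC (Ser): third position 2-fold.
Codon 4 GCC (Ala): third position 4-fold.
Codon 5 AGT (Ser): third position 2-fold.
Codon 6 CGC (Arg): third position 4-fold.
Codon 7 TTT (Phe): third position 2-fold.
Four-fold degenerate third positions: 3.

3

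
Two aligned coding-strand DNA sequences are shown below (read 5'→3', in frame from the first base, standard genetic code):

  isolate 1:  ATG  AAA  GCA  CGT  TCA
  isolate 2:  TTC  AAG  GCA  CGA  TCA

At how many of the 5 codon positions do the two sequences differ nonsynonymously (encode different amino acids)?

Codon 1: ATG Met / TTC Phe — nonsynonymous.
Codon 2: AAA Lys / AAG Lys — synonymous.
Codon 3: GCA Ala / GCA Ala — identical.
Codon 4: CGT Arg / CGA Arg — synonymous.
Codon 5: TCA Ser / TCA Ser — identical.
Nonsynonymous differences: 1.

1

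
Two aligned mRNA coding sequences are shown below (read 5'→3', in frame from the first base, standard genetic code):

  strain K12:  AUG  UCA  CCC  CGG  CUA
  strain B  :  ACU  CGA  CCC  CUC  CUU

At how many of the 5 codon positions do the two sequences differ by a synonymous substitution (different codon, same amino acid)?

1

Codon 1: AUG Met / ACU Thr — nonsynonymous.
Codon 2: UCA Ser / CGA Arg — nonsynonymous.
Codon 3: CCC Pro / CCC Pro — identical.
Codon 4: CGG Arg / CUC Leu — nonsynonymous.
Codon 5: CUA Leu / CUU Leu — synonymous.
Synonymous differences: 1.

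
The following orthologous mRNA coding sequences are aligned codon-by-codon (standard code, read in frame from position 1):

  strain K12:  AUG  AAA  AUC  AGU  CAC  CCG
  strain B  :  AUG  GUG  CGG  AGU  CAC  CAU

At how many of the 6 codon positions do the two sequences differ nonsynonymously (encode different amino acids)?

3

Codon 1: AUG Met / AUG Met — identical.
Codon 2: AAA Lys / GUG Val — nonsynonymous.
Codon 3: AUC Ile / CGG Arg — nonsynonymous.
Codon 4: AGU Ser / AGU Ser — identical.
Codon 5: CAC His / CAC His — identical.
Codon 6: CCG Pro / CAU His — nonsynonymous.
Nonsynonymous differences: 3.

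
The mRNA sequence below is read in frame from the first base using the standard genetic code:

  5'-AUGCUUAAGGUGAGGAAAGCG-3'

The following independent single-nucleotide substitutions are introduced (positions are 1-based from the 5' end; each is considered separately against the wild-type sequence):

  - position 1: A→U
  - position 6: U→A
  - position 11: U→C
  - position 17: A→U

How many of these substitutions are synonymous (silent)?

Codon 1: AUG (Met) → UUG (Leu) — missense.
Codon 2: CUU (Leu) → CUA (Leu) — synonymous.
Codon 4: GUG (Val) → GCG (Ala) — missense.
Codon 6: AAA (Lys) → AUA (Ile) — missense.
Synonymous: 1 of 4.

1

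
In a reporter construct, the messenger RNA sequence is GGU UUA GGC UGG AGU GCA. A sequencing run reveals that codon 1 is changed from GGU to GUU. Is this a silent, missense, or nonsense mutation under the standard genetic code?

Position 2 falls in codon 1: GGU → Gly.
After the substitution the codon is GUU → Val.
Gly ≠ Val, so this is a missense mutation.

missense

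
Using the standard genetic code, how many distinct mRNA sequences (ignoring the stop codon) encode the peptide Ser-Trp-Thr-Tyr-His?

Ser: 6 codons.
Trp: 1 codon.
Thr: 4 codons.
Tyr: 2 codons.
His: 2 codons.
6 × 1 × 4 × 2 × 2 = 96.

96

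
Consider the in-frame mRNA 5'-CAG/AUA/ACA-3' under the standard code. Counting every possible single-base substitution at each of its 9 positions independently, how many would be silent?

6

Codon 1 (CAG, Gln): 1 synonymous substitution.
Codon 2 (AUA, Ile): 2 synonymous substitutions.
Codon 3 (ACA, Thr): 3 synonymous substitutions.
Total: 1 + 2 + 3 = 6.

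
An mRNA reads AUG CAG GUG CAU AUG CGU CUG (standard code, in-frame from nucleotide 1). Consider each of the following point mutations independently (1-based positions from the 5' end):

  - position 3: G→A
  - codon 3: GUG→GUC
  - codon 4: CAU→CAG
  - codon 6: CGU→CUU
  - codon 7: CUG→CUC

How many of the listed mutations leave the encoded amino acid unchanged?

2

Codon 1: AUG (Met) → AUA (Ile) — missense.
Codon 3: GUG (Val) → GUC (Val) — synonymous.
Codon 4: CAU (His) → CAG (Gln) — missense.
Codon 6: CGU (Arg) → CUU (Leu) — missense.
Codon 7: CUG (Leu) → CUC (Leu) — synonymous.
Synonymous: 2 of 5.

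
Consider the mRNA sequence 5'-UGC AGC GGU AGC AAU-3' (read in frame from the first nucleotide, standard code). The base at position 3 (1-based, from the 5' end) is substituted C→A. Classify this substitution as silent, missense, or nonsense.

nonsense

Position 3 falls in codon 1: UGC → Cys.
After the substitution the codon is UGA → Stop.
The new codon is a stop codon, so this is a nonsense mutation.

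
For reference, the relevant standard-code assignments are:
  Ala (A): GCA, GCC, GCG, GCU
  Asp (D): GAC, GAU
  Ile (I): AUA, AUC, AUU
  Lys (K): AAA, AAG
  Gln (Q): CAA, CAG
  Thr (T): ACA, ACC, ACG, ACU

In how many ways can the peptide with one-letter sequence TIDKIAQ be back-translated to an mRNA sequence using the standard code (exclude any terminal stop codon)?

1152

Thr: 4 codons.
Ile: 3 codons.
Asp: 2 codons.
Lys: 2 codons.
Ile: 3 codons.
Ala: 4 codons.
Gln: 2 codons.
4 × 3 × 2 × 2 × 3 × 4 × 2 = 1152.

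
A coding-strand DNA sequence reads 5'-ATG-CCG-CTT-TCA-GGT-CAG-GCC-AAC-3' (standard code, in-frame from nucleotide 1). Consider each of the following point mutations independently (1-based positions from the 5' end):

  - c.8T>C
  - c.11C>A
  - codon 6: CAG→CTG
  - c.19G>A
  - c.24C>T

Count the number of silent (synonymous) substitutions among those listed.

Codon 3: CTT (Leu) → CCT (Pro) — missense.
Codon 4: TCA (Ser) → TAA (Stop) — nonsense.
Codon 6: CAG (Gln) → CTG (Leu) — missense.
Codon 7: GCC (Ala) → ACC (Thr) — missense.
Codon 8: AAC (Asn) → AAT (Asn) — synonymous.
Synonymous: 1 of 5.

1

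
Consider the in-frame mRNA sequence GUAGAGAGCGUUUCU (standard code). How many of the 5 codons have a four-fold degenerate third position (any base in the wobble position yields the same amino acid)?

Codon 1 GUA (Val): third position 4-fold.
Codon 2 GAG (Glu): third position 2-fold.
Codon 3 AGC (Ser): third position 2-fold.
Codon 4 GUU (Val): third position 4-fold.
Codon 5 UCU (Ser): third position 4-fold.
Four-fold degenerate third positions: 3.

3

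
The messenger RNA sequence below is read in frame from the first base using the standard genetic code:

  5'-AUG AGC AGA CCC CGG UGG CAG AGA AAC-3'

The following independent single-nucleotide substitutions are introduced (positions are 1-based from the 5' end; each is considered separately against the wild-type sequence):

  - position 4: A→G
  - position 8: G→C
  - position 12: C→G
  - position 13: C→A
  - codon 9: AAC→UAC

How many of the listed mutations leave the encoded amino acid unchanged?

2

Codon 2: AGC (Ser) → GGC (Gly) — missense.
Codon 3: AGA (Arg) → ACA (Thr) — missense.
Codon 4: CCC (Pro) → CCG (Pro) — synonymous.
Codon 5: CGG (Arg) → AGG (Arg) — synonymous.
Codon 9: AAC (Asn) → UAC (Tyr) — missense.
Synonymous: 2 of 5.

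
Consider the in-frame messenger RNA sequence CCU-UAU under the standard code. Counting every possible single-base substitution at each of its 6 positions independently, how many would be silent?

4

Codon 1 (CCU, Pro): 3 synonymous substitutions.
Codon 2 (UAU, Tyr): 1 synonymous substitution.
Total: 3 + 1 = 4.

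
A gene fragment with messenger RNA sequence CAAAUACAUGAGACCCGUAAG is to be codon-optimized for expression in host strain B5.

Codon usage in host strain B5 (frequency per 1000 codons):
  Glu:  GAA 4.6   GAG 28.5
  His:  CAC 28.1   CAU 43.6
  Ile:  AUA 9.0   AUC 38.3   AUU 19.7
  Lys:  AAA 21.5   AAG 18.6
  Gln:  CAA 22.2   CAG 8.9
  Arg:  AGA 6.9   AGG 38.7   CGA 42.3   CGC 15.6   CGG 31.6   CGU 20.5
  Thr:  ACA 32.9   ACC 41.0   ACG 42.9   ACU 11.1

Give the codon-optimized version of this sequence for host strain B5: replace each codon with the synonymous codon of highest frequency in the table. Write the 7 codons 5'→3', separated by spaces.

Codon 1 (Gln): best is CAA at 22.2.
Codon 2 (Ile): best is AUC at 38.3.
Codon 3 (His): best is CAU at 43.6.
Codon 4 (Glu): best is GAG at 28.5.
Codon 5 (Thr): best is ACG at 42.9.
Codon 6 (Arg): best is CGA at 42.3.
Codon 7 (Lys): best is AAA at 21.5.

CAA AUC CAU GAG ACG CGA AAA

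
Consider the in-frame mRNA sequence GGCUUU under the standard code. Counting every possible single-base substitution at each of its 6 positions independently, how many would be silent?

4

Codon 1 (GGC, Gly): 3 synonymous substitutions.
Codon 2 (UUU, Phe): 1 synonymous substitution.
Total: 3 + 1 = 4.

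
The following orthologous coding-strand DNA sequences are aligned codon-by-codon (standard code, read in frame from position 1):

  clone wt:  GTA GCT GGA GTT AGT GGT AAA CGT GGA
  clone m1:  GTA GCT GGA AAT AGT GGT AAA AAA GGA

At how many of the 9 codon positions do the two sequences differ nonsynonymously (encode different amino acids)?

2

Codon 1: GTA Val / GTA Val — identical.
Codon 2: GCT Ala / GCT Ala — identical.
Codon 3: GGA Gly / GGA Gly — identical.
Codon 4: GTT Val / AAT Asn — nonsynonymous.
Codon 5: AGT Ser / AGT Ser — identical.
Codon 6: GGT Gly / GGT Gly — identical.
Codon 7: AAA Lys / AAA Lys — identical.
Codon 8: CGT Arg / AAA Lys — nonsynonymous.
Codon 9: GGA Gly / GGA Gly — identical.
Nonsynonymous differences: 2.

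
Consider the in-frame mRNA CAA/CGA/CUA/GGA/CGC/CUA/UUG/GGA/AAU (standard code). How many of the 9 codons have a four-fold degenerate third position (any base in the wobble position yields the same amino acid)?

6

Codon 1 CAA (Gln): third position 2-fold.
Codon 2 CGA (Arg): third position 4-fold.
Codon 3 CUA (Leu): third position 4-fold.
Codon 4 GGA (Gly): third position 4-fold.
Codon 5 CGC (Arg): third position 4-fold.
Codon 6 CUA (Leu): third position 4-fold.
Codon 7 UUG (Leu): third position 2-fold.
Codon 8 GGA (Gly): third position 4-fold.
Codon 9 AAU (Asn): third position 2-fold.
Four-fold degenerate third positions: 6.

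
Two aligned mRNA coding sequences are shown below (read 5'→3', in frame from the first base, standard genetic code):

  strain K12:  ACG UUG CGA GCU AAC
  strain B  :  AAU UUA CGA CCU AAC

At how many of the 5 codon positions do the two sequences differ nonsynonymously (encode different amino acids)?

Codon 1: ACG Thr / AAU Asn — nonsynonymous.
Codon 2: UUG Leu / UUA Leu — synonymous.
Codon 3: CGA Arg / CGA Arg — identical.
Codon 4: GCU Ala / CCU Pro — nonsynonymous.
Codon 5: AAC Asn / AAC Asn — identical.
Nonsynonymous differences: 2.

2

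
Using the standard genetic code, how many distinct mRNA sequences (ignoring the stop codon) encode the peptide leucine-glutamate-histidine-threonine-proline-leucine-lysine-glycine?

Leu: 6 codons.
Glu: 2 codons.
His: 2 codons.
Thr: 4 codons.
Pro: 4 codons.
Leu: 6 codons.
Lys: 2 codons.
Gly: 4 codons.
6 × 2 × 2 × 4 × 4 × 6 × 2 × 4 = 18432.

18432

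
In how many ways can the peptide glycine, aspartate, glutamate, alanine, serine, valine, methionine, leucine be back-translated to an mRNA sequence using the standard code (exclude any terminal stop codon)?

Gly: 4 codons.
Asp: 2 codons.
Glu: 2 codons.
Ala: 4 codons.
Ser: 6 codons.
Val: 4 codons.
Met: 1 codon.
Leu: 6 codons.
4 × 2 × 2 × 4 × 6 × 4 × 1 × 6 = 9216.

9216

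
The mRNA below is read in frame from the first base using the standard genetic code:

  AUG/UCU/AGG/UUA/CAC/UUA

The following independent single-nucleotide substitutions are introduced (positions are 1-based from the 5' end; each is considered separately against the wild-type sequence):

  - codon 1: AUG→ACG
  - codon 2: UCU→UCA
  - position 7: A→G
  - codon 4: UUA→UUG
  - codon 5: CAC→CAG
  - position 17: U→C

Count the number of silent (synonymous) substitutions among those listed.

Codon 1: AUG (Met) → ACG (Thr) — missense.
Codon 2: UCU (Ser) → UCA (Ser) — synonymous.
Codon 3: AGG (Arg) → GGG (Gly) — missense.
Codon 4: UUA (Leu) → UUG (Leu) — synonymous.
Codon 5: CAC (His) → CAG (Gln) — missense.
Codon 6: UUA (Leu) → UCA (Ser) — missense.
Synonymous: 2 of 6.

2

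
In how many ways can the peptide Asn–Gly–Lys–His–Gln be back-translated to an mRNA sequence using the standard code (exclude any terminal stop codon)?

64

Asn: 2 codons.
Gly: 4 codons.
Lys: 2 codons.
His: 2 codons.
Gln: 2 codons.
2 × 4 × 2 × 2 × 2 = 64.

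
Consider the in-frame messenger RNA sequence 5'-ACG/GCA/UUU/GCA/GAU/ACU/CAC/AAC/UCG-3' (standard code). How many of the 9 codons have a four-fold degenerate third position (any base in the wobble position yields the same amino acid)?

5

Codon 1 ACG (Thr): third position 4-fold.
Codon 2 GCA (Ala): third position 4-fold.
Codon 3 UUU (Phe): third position 2-fold.
Codon 4 GCA (Ala): third position 4-fold.
Codon 5 GAU (Asp): third position 2-fold.
Codon 6 ACU (Thr): third position 4-fold.
Codon 7 CAC (His): third position 2-fold.
Codon 8 AAC (Asn): third position 2-fold.
Codon 9 UCG (Ser): third position 4-fold.
Four-fold degenerate third positions: 5.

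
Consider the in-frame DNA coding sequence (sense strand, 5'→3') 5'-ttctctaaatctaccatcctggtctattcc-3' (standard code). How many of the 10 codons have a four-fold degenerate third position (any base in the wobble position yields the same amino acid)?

6

Codon 1 TTC (Phe): third position 2-fold.
Codon 2 TCT (Ser): third position 4-fold.
Codon 3 AAA (Lys): third position 2-fold.
Codon 4 TCT (Ser): third position 4-fold.
Codon 5 ACC (Thr): third position 4-fold.
Codon 6 ATC (Ile): third position 3-fold.
Codon 7 CTG (Leu): third position 4-fold.
Codon 8 GTC (Val): third position 4-fold.
Codon 9 TAT (Tyr): third position 2-fold.
Codon 10 TCC (Ser): third position 4-fold.
Four-fold degenerate third positions: 6.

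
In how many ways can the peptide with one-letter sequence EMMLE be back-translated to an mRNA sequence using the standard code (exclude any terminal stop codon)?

Glu: 2 codons.
Met: 1 codon.
Met: 1 codon.
Leu: 6 codons.
Glu: 2 codons.
2 × 1 × 1 × 6 × 2 = 24.

24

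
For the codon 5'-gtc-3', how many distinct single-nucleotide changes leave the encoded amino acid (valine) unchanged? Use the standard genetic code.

3

Position 1: none → 0 synonymous.
Position 2: none → 0 synonymous.
Position 3: GTT, GTA, GTG → 3 synonymous.
Total: 0 + 0 + 3 = 3.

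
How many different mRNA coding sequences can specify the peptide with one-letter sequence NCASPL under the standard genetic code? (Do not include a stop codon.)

Asn: 2 codons.
Cys: 2 codons.
Ala: 4 codons.
Ser: 6 codons.
Pro: 4 codons.
Leu: 6 codons.
2 × 2 × 4 × 6 × 4 × 6 = 2304.

2304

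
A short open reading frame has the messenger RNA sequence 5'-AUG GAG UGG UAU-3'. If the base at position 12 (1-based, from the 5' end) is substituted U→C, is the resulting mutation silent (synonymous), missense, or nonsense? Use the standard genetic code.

silent

Position 12 falls in codon 4: UAU → Tyr.
After the substitution the codon is UAC → Tyr.
Both encode Tyr, so the change is synonymous.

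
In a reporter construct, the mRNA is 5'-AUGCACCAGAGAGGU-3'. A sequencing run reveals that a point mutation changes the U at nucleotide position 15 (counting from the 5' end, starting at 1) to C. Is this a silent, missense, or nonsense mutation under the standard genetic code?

silent

Position 15 falls in codon 5: GGU → Gly.
After the substitution the codon is GGC → Gly.
Both encode Gly, so the change is synonymous.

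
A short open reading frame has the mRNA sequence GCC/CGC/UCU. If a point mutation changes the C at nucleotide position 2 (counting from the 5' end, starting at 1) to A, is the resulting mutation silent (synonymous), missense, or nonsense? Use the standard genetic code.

Position 2 falls in codon 1: GCC → Ala.
After the substitution the codon is GAC → Asp.
Ala ≠ Asp, so this is a missense mutation.

missense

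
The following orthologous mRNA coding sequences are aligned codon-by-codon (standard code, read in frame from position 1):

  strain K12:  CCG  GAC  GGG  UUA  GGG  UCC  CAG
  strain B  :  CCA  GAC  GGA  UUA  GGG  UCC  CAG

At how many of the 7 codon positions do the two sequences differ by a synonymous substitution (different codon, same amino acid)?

2

Codon 1: CCG Pro / CCA Pro — synonymous.
Codon 2: GAC Asp / GAC Asp — identical.
Codon 3: GGG Gly / GGA Gly — synonymous.
Codon 4: UUA Leu / UUA Leu — identical.
Codon 5: GGG Gly / GGG Gly — identical.
Codon 6: UCC Ser / UCC Ser — identical.
Codon 7: CAG Gln / CAG Gln — identical.
Synonymous differences: 2.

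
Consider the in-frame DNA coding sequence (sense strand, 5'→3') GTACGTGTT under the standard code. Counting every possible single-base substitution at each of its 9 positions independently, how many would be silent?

9

Codon 1 (GTA, Val): 3 synonymous substitutions.
Codon 2 (CGT, Arg): 3 synonymous substitutions.
Codon 3 (GTT, Val): 3 synonymous substitutions.
Total: 3 + 3 + 3 = 9.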